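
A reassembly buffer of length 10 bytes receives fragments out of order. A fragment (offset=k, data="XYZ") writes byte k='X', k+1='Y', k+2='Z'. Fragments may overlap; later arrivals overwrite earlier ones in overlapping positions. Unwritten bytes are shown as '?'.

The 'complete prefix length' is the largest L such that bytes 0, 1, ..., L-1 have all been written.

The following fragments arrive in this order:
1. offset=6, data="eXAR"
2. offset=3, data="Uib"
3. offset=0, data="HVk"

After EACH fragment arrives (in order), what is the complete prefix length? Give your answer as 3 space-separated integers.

Fragment 1: offset=6 data="eXAR" -> buffer=??????eXAR -> prefix_len=0
Fragment 2: offset=3 data="Uib" -> buffer=???UibeXAR -> prefix_len=0
Fragment 3: offset=0 data="HVk" -> buffer=HVkUibeXAR -> prefix_len=10

Answer: 0 0 10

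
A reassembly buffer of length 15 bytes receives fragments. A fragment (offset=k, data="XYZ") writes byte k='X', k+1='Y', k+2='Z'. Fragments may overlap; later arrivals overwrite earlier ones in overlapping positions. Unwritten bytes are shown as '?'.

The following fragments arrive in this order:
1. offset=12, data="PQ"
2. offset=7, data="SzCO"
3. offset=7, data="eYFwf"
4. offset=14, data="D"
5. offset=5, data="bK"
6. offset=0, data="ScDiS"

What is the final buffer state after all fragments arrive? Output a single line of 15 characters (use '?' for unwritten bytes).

Answer: ScDiSbKeYFwfPQD

Derivation:
Fragment 1: offset=12 data="PQ" -> buffer=????????????PQ?
Fragment 2: offset=7 data="SzCO" -> buffer=???????SzCO?PQ?
Fragment 3: offset=7 data="eYFwf" -> buffer=???????eYFwfPQ?
Fragment 4: offset=14 data="D" -> buffer=???????eYFwfPQD
Fragment 5: offset=5 data="bK" -> buffer=?????bKeYFwfPQD
Fragment 6: offset=0 data="ScDiS" -> buffer=ScDiSbKeYFwfPQD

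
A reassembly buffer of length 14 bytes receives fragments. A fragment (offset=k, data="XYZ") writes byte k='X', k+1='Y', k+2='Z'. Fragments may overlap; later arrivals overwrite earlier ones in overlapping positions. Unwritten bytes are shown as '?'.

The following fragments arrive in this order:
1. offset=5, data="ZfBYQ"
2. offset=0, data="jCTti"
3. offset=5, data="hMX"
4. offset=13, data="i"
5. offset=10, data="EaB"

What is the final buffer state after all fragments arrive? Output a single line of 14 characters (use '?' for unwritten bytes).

Fragment 1: offset=5 data="ZfBYQ" -> buffer=?????ZfBYQ????
Fragment 2: offset=0 data="jCTti" -> buffer=jCTtiZfBYQ????
Fragment 3: offset=5 data="hMX" -> buffer=jCTtihMXYQ????
Fragment 4: offset=13 data="i" -> buffer=jCTtihMXYQ???i
Fragment 5: offset=10 data="EaB" -> buffer=jCTtihMXYQEaBi

Answer: jCTtihMXYQEaBi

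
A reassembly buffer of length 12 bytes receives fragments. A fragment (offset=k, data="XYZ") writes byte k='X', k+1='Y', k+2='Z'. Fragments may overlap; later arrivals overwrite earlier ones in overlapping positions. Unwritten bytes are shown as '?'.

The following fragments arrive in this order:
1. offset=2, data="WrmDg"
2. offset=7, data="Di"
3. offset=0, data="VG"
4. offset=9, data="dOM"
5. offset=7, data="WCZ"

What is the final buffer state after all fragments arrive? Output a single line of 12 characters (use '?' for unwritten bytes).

Answer: VGWrmDgWCZOM

Derivation:
Fragment 1: offset=2 data="WrmDg" -> buffer=??WrmDg?????
Fragment 2: offset=7 data="Di" -> buffer=??WrmDgDi???
Fragment 3: offset=0 data="VG" -> buffer=VGWrmDgDi???
Fragment 4: offset=9 data="dOM" -> buffer=VGWrmDgDidOM
Fragment 5: offset=7 data="WCZ" -> buffer=VGWrmDgWCZOM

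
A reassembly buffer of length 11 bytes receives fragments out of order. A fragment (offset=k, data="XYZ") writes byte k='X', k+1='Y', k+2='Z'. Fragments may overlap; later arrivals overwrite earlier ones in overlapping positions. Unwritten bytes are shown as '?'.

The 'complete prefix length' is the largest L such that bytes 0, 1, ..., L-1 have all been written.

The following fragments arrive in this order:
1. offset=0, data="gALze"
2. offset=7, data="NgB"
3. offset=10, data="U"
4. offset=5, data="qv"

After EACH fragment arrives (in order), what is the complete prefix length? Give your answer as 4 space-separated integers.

Fragment 1: offset=0 data="gALze" -> buffer=gALze?????? -> prefix_len=5
Fragment 2: offset=7 data="NgB" -> buffer=gALze??NgB? -> prefix_len=5
Fragment 3: offset=10 data="U" -> buffer=gALze??NgBU -> prefix_len=5
Fragment 4: offset=5 data="qv" -> buffer=gALzeqvNgBU -> prefix_len=11

Answer: 5 5 5 11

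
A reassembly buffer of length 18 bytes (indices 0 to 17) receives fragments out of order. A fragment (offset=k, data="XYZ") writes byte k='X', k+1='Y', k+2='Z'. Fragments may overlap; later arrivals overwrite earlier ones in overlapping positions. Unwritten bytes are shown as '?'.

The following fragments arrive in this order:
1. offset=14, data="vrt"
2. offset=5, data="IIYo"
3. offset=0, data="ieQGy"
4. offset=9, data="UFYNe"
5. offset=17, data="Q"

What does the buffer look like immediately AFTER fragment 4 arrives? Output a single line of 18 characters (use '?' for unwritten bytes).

Fragment 1: offset=14 data="vrt" -> buffer=??????????????vrt?
Fragment 2: offset=5 data="IIYo" -> buffer=?????IIYo?????vrt?
Fragment 3: offset=0 data="ieQGy" -> buffer=ieQGyIIYo?????vrt?
Fragment 4: offset=9 data="UFYNe" -> buffer=ieQGyIIYoUFYNevrt?

Answer: ieQGyIIYoUFYNevrt?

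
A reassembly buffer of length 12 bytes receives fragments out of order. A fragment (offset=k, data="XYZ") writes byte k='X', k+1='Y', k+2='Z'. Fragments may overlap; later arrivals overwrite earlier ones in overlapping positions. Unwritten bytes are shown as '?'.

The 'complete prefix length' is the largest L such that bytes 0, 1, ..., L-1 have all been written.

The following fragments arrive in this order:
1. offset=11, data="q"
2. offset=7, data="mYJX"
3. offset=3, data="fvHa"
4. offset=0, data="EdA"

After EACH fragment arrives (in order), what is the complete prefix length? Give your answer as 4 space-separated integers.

Answer: 0 0 0 12

Derivation:
Fragment 1: offset=11 data="q" -> buffer=???????????q -> prefix_len=0
Fragment 2: offset=7 data="mYJX" -> buffer=???????mYJXq -> prefix_len=0
Fragment 3: offset=3 data="fvHa" -> buffer=???fvHamYJXq -> prefix_len=0
Fragment 4: offset=0 data="EdA" -> buffer=EdAfvHamYJXq -> prefix_len=12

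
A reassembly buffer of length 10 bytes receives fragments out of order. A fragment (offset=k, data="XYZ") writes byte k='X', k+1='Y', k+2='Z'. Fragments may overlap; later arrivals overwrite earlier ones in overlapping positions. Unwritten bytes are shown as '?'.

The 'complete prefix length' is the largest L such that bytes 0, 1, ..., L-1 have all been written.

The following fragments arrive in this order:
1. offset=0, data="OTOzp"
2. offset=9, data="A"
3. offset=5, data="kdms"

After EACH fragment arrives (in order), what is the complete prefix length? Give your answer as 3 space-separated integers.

Fragment 1: offset=0 data="OTOzp" -> buffer=OTOzp????? -> prefix_len=5
Fragment 2: offset=9 data="A" -> buffer=OTOzp????A -> prefix_len=5
Fragment 3: offset=5 data="kdms" -> buffer=OTOzpkdmsA -> prefix_len=10

Answer: 5 5 10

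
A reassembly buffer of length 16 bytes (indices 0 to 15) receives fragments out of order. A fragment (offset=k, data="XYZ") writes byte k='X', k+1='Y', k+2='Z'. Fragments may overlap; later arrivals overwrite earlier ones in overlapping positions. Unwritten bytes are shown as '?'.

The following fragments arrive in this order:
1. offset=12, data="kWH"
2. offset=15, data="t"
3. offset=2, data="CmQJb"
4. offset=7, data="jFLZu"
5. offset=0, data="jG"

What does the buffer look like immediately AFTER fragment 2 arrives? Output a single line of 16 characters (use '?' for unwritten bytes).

Answer: ????????????kWHt

Derivation:
Fragment 1: offset=12 data="kWH" -> buffer=????????????kWH?
Fragment 2: offset=15 data="t" -> buffer=????????????kWHt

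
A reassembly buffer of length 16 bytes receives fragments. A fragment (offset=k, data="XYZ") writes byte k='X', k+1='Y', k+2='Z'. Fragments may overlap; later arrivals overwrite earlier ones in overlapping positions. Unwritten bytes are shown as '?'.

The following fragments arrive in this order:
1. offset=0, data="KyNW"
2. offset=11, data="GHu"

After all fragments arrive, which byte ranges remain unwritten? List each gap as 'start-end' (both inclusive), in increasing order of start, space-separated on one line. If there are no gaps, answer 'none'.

Fragment 1: offset=0 len=4
Fragment 2: offset=11 len=3
Gaps: 4-10 14-15

Answer: 4-10 14-15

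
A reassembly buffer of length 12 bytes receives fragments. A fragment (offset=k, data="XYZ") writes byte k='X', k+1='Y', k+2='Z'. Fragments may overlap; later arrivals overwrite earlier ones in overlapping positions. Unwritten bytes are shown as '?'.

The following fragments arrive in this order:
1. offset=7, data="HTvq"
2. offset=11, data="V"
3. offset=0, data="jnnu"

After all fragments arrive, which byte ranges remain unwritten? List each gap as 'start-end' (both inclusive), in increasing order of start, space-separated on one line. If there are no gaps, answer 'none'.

Answer: 4-6

Derivation:
Fragment 1: offset=7 len=4
Fragment 2: offset=11 len=1
Fragment 3: offset=0 len=4
Gaps: 4-6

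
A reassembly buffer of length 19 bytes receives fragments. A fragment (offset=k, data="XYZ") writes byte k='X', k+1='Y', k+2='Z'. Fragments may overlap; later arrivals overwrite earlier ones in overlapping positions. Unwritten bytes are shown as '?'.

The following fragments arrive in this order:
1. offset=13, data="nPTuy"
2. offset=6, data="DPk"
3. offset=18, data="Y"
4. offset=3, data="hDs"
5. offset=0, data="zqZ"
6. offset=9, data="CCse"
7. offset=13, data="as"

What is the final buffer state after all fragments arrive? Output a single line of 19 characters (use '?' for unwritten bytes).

Fragment 1: offset=13 data="nPTuy" -> buffer=?????????????nPTuy?
Fragment 2: offset=6 data="DPk" -> buffer=??????DPk????nPTuy?
Fragment 3: offset=18 data="Y" -> buffer=??????DPk????nPTuyY
Fragment 4: offset=3 data="hDs" -> buffer=???hDsDPk????nPTuyY
Fragment 5: offset=0 data="zqZ" -> buffer=zqZhDsDPk????nPTuyY
Fragment 6: offset=9 data="CCse" -> buffer=zqZhDsDPkCCsenPTuyY
Fragment 7: offset=13 data="as" -> buffer=zqZhDsDPkCCseasTuyY

Answer: zqZhDsDPkCCseasTuyY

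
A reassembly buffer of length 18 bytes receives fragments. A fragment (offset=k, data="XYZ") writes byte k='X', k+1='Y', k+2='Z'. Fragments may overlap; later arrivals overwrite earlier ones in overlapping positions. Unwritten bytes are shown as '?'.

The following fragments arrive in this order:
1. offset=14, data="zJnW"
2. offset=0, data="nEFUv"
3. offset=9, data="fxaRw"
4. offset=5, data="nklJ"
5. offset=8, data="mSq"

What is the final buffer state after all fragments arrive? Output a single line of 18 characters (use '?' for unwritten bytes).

Answer: nEFUvnklmSqaRwzJnW

Derivation:
Fragment 1: offset=14 data="zJnW" -> buffer=??????????????zJnW
Fragment 2: offset=0 data="nEFUv" -> buffer=nEFUv?????????zJnW
Fragment 3: offset=9 data="fxaRw" -> buffer=nEFUv????fxaRwzJnW
Fragment 4: offset=5 data="nklJ" -> buffer=nEFUvnklJfxaRwzJnW
Fragment 5: offset=8 data="mSq" -> buffer=nEFUvnklmSqaRwzJnW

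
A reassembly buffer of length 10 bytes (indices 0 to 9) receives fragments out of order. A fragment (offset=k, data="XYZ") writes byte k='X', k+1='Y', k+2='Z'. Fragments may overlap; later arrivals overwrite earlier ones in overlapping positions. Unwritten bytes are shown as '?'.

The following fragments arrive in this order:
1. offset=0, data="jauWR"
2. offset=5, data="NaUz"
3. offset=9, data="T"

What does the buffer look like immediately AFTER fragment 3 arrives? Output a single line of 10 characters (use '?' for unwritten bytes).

Answer: jauWRNaUzT

Derivation:
Fragment 1: offset=0 data="jauWR" -> buffer=jauWR?????
Fragment 2: offset=5 data="NaUz" -> buffer=jauWRNaUz?
Fragment 3: offset=9 data="T" -> buffer=jauWRNaUzT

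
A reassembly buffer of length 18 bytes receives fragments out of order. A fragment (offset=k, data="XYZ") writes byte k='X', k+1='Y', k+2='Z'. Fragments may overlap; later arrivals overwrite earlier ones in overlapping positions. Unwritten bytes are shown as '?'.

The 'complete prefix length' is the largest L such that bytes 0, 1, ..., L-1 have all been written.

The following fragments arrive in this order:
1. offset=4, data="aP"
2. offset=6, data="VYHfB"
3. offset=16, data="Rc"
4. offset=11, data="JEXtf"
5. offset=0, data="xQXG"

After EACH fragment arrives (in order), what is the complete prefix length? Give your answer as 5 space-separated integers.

Fragment 1: offset=4 data="aP" -> buffer=????aP???????????? -> prefix_len=0
Fragment 2: offset=6 data="VYHfB" -> buffer=????aPVYHfB??????? -> prefix_len=0
Fragment 3: offset=16 data="Rc" -> buffer=????aPVYHfB?????Rc -> prefix_len=0
Fragment 4: offset=11 data="JEXtf" -> buffer=????aPVYHfBJEXtfRc -> prefix_len=0
Fragment 5: offset=0 data="xQXG" -> buffer=xQXGaPVYHfBJEXtfRc -> prefix_len=18

Answer: 0 0 0 0 18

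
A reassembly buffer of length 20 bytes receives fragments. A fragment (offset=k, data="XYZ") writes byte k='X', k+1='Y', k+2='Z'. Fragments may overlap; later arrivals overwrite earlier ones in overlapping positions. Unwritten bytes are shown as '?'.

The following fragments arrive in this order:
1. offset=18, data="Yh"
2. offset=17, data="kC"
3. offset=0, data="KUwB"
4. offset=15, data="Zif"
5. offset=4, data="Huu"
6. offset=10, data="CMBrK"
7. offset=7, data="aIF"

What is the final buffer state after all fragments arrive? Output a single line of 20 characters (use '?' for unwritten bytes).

Fragment 1: offset=18 data="Yh" -> buffer=??????????????????Yh
Fragment 2: offset=17 data="kC" -> buffer=?????????????????kCh
Fragment 3: offset=0 data="KUwB" -> buffer=KUwB?????????????kCh
Fragment 4: offset=15 data="Zif" -> buffer=KUwB???????????ZifCh
Fragment 5: offset=4 data="Huu" -> buffer=KUwBHuu????????ZifCh
Fragment 6: offset=10 data="CMBrK" -> buffer=KUwBHuu???CMBrKZifCh
Fragment 7: offset=7 data="aIF" -> buffer=KUwBHuuaIFCMBrKZifCh

Answer: KUwBHuuaIFCMBrKZifCh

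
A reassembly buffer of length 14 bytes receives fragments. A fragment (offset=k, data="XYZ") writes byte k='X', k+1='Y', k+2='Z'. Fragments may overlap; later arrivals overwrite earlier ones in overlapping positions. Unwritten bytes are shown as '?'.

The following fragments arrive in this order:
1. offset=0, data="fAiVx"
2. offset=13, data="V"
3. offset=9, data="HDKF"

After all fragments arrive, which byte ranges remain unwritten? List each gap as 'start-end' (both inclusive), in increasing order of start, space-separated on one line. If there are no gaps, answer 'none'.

Answer: 5-8

Derivation:
Fragment 1: offset=0 len=5
Fragment 2: offset=13 len=1
Fragment 3: offset=9 len=4
Gaps: 5-8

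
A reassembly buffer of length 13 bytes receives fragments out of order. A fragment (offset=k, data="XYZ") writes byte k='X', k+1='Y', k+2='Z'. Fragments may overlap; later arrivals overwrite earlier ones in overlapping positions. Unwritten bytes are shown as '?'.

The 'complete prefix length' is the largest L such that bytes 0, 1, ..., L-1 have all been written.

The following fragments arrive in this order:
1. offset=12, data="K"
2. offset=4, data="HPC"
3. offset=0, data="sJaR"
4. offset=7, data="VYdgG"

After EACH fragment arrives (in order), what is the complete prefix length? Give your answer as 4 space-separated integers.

Fragment 1: offset=12 data="K" -> buffer=????????????K -> prefix_len=0
Fragment 2: offset=4 data="HPC" -> buffer=????HPC?????K -> prefix_len=0
Fragment 3: offset=0 data="sJaR" -> buffer=sJaRHPC?????K -> prefix_len=7
Fragment 4: offset=7 data="VYdgG" -> buffer=sJaRHPCVYdgGK -> prefix_len=13

Answer: 0 0 7 13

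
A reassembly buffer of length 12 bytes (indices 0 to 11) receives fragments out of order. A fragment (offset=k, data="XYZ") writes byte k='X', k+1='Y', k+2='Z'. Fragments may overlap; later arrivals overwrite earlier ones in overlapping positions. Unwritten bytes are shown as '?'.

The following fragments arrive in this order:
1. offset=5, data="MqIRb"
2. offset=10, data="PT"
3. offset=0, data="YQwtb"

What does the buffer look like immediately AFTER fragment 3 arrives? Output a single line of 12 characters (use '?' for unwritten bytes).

Answer: YQwtbMqIRbPT

Derivation:
Fragment 1: offset=5 data="MqIRb" -> buffer=?????MqIRb??
Fragment 2: offset=10 data="PT" -> buffer=?????MqIRbPT
Fragment 3: offset=0 data="YQwtb" -> buffer=YQwtbMqIRbPT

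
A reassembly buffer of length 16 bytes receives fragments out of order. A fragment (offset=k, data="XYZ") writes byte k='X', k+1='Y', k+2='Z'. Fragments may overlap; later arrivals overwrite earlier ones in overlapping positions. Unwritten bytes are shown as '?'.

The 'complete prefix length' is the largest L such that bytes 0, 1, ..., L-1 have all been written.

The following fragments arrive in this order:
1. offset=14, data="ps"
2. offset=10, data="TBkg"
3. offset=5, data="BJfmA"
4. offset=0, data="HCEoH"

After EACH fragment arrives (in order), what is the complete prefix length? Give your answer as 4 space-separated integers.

Fragment 1: offset=14 data="ps" -> buffer=??????????????ps -> prefix_len=0
Fragment 2: offset=10 data="TBkg" -> buffer=??????????TBkgps -> prefix_len=0
Fragment 3: offset=5 data="BJfmA" -> buffer=?????BJfmATBkgps -> prefix_len=0
Fragment 4: offset=0 data="HCEoH" -> buffer=HCEoHBJfmATBkgps -> prefix_len=16

Answer: 0 0 0 16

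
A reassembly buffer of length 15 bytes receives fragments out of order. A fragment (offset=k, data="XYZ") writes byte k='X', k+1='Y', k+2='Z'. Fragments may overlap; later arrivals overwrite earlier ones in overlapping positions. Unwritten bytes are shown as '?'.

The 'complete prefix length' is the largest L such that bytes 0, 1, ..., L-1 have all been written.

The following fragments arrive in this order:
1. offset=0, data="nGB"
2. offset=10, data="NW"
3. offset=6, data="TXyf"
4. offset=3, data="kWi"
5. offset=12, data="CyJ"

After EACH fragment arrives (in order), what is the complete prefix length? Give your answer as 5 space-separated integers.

Fragment 1: offset=0 data="nGB" -> buffer=nGB???????????? -> prefix_len=3
Fragment 2: offset=10 data="NW" -> buffer=nGB???????NW??? -> prefix_len=3
Fragment 3: offset=6 data="TXyf" -> buffer=nGB???TXyfNW??? -> prefix_len=3
Fragment 4: offset=3 data="kWi" -> buffer=nGBkWiTXyfNW??? -> prefix_len=12
Fragment 5: offset=12 data="CyJ" -> buffer=nGBkWiTXyfNWCyJ -> prefix_len=15

Answer: 3 3 3 12 15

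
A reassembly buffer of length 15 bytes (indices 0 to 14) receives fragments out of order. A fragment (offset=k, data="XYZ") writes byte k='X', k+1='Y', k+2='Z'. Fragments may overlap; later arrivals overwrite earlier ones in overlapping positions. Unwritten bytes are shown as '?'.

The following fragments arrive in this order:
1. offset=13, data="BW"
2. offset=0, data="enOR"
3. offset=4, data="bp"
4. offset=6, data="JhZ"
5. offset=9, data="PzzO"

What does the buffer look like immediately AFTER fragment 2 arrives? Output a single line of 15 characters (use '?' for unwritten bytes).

Fragment 1: offset=13 data="BW" -> buffer=?????????????BW
Fragment 2: offset=0 data="enOR" -> buffer=enOR?????????BW

Answer: enOR?????????BW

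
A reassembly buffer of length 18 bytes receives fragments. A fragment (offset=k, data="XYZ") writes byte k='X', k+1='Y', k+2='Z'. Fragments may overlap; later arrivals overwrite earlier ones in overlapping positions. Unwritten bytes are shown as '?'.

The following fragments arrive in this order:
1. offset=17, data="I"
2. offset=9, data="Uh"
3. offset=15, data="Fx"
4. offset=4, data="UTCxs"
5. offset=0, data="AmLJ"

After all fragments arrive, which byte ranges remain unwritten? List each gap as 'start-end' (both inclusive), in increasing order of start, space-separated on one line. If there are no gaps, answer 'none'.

Fragment 1: offset=17 len=1
Fragment 2: offset=9 len=2
Fragment 3: offset=15 len=2
Fragment 4: offset=4 len=5
Fragment 5: offset=0 len=4
Gaps: 11-14

Answer: 11-14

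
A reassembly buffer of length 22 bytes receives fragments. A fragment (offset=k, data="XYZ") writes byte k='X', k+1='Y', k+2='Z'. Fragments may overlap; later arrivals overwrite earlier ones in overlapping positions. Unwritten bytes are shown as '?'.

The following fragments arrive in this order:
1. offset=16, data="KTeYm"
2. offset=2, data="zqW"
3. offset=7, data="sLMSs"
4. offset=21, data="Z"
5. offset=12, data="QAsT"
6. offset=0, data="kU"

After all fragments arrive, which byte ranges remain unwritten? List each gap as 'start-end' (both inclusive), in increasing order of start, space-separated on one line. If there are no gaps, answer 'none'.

Fragment 1: offset=16 len=5
Fragment 2: offset=2 len=3
Fragment 3: offset=7 len=5
Fragment 4: offset=21 len=1
Fragment 5: offset=12 len=4
Fragment 6: offset=0 len=2
Gaps: 5-6

Answer: 5-6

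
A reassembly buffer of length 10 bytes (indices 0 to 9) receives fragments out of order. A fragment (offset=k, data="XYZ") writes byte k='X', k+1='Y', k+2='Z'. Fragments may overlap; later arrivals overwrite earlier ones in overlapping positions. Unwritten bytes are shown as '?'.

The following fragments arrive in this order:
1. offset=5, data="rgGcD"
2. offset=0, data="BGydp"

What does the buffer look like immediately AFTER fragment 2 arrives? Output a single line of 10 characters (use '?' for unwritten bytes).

Fragment 1: offset=5 data="rgGcD" -> buffer=?????rgGcD
Fragment 2: offset=0 data="BGydp" -> buffer=BGydprgGcD

Answer: BGydprgGcD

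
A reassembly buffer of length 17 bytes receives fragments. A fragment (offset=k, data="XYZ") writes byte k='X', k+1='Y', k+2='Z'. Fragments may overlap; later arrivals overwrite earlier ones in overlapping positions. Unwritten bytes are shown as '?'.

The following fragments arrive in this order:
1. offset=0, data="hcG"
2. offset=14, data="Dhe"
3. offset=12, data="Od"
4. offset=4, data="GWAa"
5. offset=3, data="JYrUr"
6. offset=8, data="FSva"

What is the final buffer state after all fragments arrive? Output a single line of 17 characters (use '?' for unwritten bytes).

Answer: hcGJYrUrFSvaOdDhe

Derivation:
Fragment 1: offset=0 data="hcG" -> buffer=hcG??????????????
Fragment 2: offset=14 data="Dhe" -> buffer=hcG???????????Dhe
Fragment 3: offset=12 data="Od" -> buffer=hcG?????????OdDhe
Fragment 4: offset=4 data="GWAa" -> buffer=hcG?GWAa????OdDhe
Fragment 5: offset=3 data="JYrUr" -> buffer=hcGJYrUr????OdDhe
Fragment 6: offset=8 data="FSva" -> buffer=hcGJYrUrFSvaOdDhe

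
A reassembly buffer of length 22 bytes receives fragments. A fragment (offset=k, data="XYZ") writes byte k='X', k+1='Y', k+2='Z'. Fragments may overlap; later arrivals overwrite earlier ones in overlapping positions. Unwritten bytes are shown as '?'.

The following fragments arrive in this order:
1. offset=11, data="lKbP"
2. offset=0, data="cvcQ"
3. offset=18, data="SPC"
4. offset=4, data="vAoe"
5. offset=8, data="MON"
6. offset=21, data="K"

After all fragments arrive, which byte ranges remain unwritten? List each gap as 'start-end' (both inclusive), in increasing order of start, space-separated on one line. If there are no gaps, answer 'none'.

Fragment 1: offset=11 len=4
Fragment 2: offset=0 len=4
Fragment 3: offset=18 len=3
Fragment 4: offset=4 len=4
Fragment 5: offset=8 len=3
Fragment 6: offset=21 len=1
Gaps: 15-17

Answer: 15-17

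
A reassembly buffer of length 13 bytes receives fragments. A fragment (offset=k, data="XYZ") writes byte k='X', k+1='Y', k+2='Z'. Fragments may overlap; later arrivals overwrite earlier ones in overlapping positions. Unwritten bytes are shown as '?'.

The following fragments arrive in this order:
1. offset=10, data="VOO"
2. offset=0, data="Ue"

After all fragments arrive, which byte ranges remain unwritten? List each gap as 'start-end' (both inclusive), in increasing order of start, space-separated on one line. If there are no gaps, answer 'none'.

Answer: 2-9

Derivation:
Fragment 1: offset=10 len=3
Fragment 2: offset=0 len=2
Gaps: 2-9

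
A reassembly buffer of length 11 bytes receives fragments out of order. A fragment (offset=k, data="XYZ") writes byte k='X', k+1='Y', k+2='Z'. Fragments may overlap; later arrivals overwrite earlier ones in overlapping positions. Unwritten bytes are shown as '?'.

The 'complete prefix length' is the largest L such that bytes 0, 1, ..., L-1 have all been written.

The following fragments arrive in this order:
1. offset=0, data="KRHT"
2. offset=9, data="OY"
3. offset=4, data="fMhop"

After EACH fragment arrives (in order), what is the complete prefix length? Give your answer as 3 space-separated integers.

Fragment 1: offset=0 data="KRHT" -> buffer=KRHT??????? -> prefix_len=4
Fragment 2: offset=9 data="OY" -> buffer=KRHT?????OY -> prefix_len=4
Fragment 3: offset=4 data="fMhop" -> buffer=KRHTfMhopOY -> prefix_len=11

Answer: 4 4 11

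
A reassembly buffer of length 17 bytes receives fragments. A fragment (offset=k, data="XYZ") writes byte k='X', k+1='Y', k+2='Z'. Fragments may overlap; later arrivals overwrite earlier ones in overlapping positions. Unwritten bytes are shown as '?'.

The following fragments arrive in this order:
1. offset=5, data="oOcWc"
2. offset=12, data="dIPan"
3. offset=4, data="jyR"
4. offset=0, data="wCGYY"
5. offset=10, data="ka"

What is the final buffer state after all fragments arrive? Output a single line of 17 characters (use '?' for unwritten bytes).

Fragment 1: offset=5 data="oOcWc" -> buffer=?????oOcWc???????
Fragment 2: offset=12 data="dIPan" -> buffer=?????oOcWc??dIPan
Fragment 3: offset=4 data="jyR" -> buffer=????jyRcWc??dIPan
Fragment 4: offset=0 data="wCGYY" -> buffer=wCGYYyRcWc??dIPan
Fragment 5: offset=10 data="ka" -> buffer=wCGYYyRcWckadIPan

Answer: wCGYYyRcWckadIPan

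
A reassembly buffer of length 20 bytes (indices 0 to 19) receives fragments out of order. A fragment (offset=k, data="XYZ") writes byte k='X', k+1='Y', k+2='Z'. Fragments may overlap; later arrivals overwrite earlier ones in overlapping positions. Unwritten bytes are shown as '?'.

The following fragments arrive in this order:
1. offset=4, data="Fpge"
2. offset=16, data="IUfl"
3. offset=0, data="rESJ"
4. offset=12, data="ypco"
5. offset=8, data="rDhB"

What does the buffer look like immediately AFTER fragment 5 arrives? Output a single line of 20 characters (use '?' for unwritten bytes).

Fragment 1: offset=4 data="Fpge" -> buffer=????Fpge????????????
Fragment 2: offset=16 data="IUfl" -> buffer=????Fpge????????IUfl
Fragment 3: offset=0 data="rESJ" -> buffer=rESJFpge????????IUfl
Fragment 4: offset=12 data="ypco" -> buffer=rESJFpge????ypcoIUfl
Fragment 5: offset=8 data="rDhB" -> buffer=rESJFpgerDhBypcoIUfl

Answer: rESJFpgerDhBypcoIUfl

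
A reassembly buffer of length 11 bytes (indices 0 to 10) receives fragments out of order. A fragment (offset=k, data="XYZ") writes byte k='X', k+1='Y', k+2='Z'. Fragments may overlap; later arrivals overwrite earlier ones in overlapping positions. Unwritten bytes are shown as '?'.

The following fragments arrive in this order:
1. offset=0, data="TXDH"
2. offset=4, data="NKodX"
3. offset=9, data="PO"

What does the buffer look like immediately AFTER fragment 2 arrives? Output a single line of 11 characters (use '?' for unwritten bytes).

Answer: TXDHNKodX??

Derivation:
Fragment 1: offset=0 data="TXDH" -> buffer=TXDH???????
Fragment 2: offset=4 data="NKodX" -> buffer=TXDHNKodX??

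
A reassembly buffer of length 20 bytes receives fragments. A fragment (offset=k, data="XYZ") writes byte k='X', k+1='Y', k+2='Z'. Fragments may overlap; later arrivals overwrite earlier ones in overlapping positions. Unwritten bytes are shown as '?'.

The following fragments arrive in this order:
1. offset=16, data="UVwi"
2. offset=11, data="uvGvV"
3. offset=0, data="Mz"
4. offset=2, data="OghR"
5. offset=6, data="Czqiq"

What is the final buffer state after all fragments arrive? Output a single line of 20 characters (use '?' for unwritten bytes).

Answer: MzOghRCzqiquvGvVUVwi

Derivation:
Fragment 1: offset=16 data="UVwi" -> buffer=????????????????UVwi
Fragment 2: offset=11 data="uvGvV" -> buffer=???????????uvGvVUVwi
Fragment 3: offset=0 data="Mz" -> buffer=Mz?????????uvGvVUVwi
Fragment 4: offset=2 data="OghR" -> buffer=MzOghR?????uvGvVUVwi
Fragment 5: offset=6 data="Czqiq" -> buffer=MzOghRCzqiquvGvVUVwi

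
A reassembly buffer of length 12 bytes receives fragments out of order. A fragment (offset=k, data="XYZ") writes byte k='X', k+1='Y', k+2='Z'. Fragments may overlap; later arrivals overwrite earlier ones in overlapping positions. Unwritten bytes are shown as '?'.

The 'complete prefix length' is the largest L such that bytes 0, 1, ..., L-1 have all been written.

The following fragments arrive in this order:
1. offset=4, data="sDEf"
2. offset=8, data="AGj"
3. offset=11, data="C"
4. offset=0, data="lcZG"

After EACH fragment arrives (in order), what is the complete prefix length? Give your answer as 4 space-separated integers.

Fragment 1: offset=4 data="sDEf" -> buffer=????sDEf???? -> prefix_len=0
Fragment 2: offset=8 data="AGj" -> buffer=????sDEfAGj? -> prefix_len=0
Fragment 3: offset=11 data="C" -> buffer=????sDEfAGjC -> prefix_len=0
Fragment 4: offset=0 data="lcZG" -> buffer=lcZGsDEfAGjC -> prefix_len=12

Answer: 0 0 0 12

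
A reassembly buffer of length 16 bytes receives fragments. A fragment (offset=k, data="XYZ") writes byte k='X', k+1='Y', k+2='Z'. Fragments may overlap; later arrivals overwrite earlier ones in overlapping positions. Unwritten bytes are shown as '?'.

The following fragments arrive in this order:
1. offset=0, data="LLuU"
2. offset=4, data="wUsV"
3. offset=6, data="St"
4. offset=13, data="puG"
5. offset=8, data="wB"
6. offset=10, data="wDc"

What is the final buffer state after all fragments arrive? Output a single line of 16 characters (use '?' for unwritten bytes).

Answer: LLuUwUStwBwDcpuG

Derivation:
Fragment 1: offset=0 data="LLuU" -> buffer=LLuU????????????
Fragment 2: offset=4 data="wUsV" -> buffer=LLuUwUsV????????
Fragment 3: offset=6 data="St" -> buffer=LLuUwUSt????????
Fragment 4: offset=13 data="puG" -> buffer=LLuUwUSt?????puG
Fragment 5: offset=8 data="wB" -> buffer=LLuUwUStwB???puG
Fragment 6: offset=10 data="wDc" -> buffer=LLuUwUStwBwDcpuG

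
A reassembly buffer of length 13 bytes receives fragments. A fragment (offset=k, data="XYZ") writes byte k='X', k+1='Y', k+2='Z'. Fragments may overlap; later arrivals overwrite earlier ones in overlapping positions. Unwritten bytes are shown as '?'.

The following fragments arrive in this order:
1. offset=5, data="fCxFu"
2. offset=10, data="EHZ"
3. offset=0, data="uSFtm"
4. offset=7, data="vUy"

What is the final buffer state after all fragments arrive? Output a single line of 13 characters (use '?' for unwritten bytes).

Fragment 1: offset=5 data="fCxFu" -> buffer=?????fCxFu???
Fragment 2: offset=10 data="EHZ" -> buffer=?????fCxFuEHZ
Fragment 3: offset=0 data="uSFtm" -> buffer=uSFtmfCxFuEHZ
Fragment 4: offset=7 data="vUy" -> buffer=uSFtmfCvUyEHZ

Answer: uSFtmfCvUyEHZ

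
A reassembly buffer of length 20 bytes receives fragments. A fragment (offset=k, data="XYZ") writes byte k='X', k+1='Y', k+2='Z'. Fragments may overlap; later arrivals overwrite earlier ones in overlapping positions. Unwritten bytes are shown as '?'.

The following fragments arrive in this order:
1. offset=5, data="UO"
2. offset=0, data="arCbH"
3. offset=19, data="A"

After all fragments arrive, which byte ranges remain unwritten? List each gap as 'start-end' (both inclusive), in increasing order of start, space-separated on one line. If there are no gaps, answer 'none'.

Fragment 1: offset=5 len=2
Fragment 2: offset=0 len=5
Fragment 3: offset=19 len=1
Gaps: 7-18

Answer: 7-18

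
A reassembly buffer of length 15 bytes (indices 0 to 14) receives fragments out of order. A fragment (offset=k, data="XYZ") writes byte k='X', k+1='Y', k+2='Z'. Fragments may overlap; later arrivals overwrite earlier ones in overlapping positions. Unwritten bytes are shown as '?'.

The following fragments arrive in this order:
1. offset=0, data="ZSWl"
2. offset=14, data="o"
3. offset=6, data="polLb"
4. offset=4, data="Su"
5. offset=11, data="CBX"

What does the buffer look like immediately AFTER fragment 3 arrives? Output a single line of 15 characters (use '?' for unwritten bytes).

Fragment 1: offset=0 data="ZSWl" -> buffer=ZSWl???????????
Fragment 2: offset=14 data="o" -> buffer=ZSWl??????????o
Fragment 3: offset=6 data="polLb" -> buffer=ZSWl??polLb???o

Answer: ZSWl??polLb???o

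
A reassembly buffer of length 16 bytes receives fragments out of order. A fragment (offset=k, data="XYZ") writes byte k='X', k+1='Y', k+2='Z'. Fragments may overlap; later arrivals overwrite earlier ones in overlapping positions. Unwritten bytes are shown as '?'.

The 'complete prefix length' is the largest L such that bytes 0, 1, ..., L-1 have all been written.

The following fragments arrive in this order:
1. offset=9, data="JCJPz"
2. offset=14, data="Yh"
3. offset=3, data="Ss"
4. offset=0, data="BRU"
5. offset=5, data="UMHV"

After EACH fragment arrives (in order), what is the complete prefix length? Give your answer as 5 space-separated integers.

Answer: 0 0 0 5 16

Derivation:
Fragment 1: offset=9 data="JCJPz" -> buffer=?????????JCJPz?? -> prefix_len=0
Fragment 2: offset=14 data="Yh" -> buffer=?????????JCJPzYh -> prefix_len=0
Fragment 3: offset=3 data="Ss" -> buffer=???Ss????JCJPzYh -> prefix_len=0
Fragment 4: offset=0 data="BRU" -> buffer=BRUSs????JCJPzYh -> prefix_len=5
Fragment 5: offset=5 data="UMHV" -> buffer=BRUSsUMHVJCJPzYh -> prefix_len=16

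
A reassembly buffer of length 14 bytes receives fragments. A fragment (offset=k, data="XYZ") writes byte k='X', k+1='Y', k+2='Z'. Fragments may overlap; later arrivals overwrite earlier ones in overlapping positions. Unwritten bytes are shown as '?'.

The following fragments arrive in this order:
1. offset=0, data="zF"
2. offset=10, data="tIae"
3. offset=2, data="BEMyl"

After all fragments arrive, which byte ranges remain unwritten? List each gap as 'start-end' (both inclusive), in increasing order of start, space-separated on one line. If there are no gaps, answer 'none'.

Answer: 7-9

Derivation:
Fragment 1: offset=0 len=2
Fragment 2: offset=10 len=4
Fragment 3: offset=2 len=5
Gaps: 7-9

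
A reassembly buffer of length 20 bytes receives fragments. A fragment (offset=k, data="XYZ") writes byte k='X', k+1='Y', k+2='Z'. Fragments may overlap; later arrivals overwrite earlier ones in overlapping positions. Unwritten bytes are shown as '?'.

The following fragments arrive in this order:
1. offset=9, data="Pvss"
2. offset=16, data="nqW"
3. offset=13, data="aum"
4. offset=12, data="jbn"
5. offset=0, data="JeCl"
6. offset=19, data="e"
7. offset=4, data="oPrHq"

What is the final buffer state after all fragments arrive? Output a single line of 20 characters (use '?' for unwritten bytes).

Fragment 1: offset=9 data="Pvss" -> buffer=?????????Pvss???????
Fragment 2: offset=16 data="nqW" -> buffer=?????????Pvss???nqW?
Fragment 3: offset=13 data="aum" -> buffer=?????????PvssaumnqW?
Fragment 4: offset=12 data="jbn" -> buffer=?????????PvsjbnmnqW?
Fragment 5: offset=0 data="JeCl" -> buffer=JeCl?????PvsjbnmnqW?
Fragment 6: offset=19 data="e" -> buffer=JeCl?????PvsjbnmnqWe
Fragment 7: offset=4 data="oPrHq" -> buffer=JeCloPrHqPvsjbnmnqWe

Answer: JeCloPrHqPvsjbnmnqWe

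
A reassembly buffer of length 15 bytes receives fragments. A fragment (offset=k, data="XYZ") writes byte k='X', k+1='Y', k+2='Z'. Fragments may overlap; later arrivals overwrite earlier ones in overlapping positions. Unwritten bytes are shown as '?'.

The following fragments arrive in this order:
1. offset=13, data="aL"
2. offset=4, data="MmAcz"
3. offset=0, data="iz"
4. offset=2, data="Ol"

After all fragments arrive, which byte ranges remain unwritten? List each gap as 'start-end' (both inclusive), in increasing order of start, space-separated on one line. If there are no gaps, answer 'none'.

Answer: 9-12

Derivation:
Fragment 1: offset=13 len=2
Fragment 2: offset=4 len=5
Fragment 3: offset=0 len=2
Fragment 4: offset=2 len=2
Gaps: 9-12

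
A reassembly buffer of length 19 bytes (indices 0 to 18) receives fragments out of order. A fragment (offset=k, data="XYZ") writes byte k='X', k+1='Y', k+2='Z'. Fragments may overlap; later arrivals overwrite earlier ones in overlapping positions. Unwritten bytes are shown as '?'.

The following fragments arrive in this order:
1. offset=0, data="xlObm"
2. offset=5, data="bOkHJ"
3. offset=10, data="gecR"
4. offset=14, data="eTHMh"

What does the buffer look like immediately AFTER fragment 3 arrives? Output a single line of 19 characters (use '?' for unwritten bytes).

Answer: xlObmbOkHJgecR?????

Derivation:
Fragment 1: offset=0 data="xlObm" -> buffer=xlObm??????????????
Fragment 2: offset=5 data="bOkHJ" -> buffer=xlObmbOkHJ?????????
Fragment 3: offset=10 data="gecR" -> buffer=xlObmbOkHJgecR?????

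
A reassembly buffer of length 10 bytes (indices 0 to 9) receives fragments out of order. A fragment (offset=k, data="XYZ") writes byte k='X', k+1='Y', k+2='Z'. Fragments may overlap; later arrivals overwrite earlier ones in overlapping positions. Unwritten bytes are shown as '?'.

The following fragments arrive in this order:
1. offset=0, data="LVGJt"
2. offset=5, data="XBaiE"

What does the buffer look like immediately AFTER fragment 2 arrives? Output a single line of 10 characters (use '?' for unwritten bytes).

Answer: LVGJtXBaiE

Derivation:
Fragment 1: offset=0 data="LVGJt" -> buffer=LVGJt?????
Fragment 2: offset=5 data="XBaiE" -> buffer=LVGJtXBaiE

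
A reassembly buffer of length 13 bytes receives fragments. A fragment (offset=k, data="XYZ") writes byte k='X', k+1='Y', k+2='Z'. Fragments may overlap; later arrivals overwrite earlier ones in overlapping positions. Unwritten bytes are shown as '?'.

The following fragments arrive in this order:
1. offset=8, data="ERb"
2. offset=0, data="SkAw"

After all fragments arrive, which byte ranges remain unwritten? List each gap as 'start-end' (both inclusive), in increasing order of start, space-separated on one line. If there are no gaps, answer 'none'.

Answer: 4-7 11-12

Derivation:
Fragment 1: offset=8 len=3
Fragment 2: offset=0 len=4
Gaps: 4-7 11-12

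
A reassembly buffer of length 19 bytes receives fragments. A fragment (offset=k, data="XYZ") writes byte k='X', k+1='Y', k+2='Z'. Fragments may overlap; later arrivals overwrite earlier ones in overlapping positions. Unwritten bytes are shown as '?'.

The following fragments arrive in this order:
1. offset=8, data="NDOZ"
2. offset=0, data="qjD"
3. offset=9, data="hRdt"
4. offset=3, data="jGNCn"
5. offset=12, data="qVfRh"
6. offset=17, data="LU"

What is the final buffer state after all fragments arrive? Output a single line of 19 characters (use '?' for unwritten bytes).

Fragment 1: offset=8 data="NDOZ" -> buffer=????????NDOZ???????
Fragment 2: offset=0 data="qjD" -> buffer=qjD?????NDOZ???????
Fragment 3: offset=9 data="hRdt" -> buffer=qjD?????NhRdt??????
Fragment 4: offset=3 data="jGNCn" -> buffer=qjDjGNCnNhRdt??????
Fragment 5: offset=12 data="qVfRh" -> buffer=qjDjGNCnNhRdqVfRh??
Fragment 6: offset=17 data="LU" -> buffer=qjDjGNCnNhRdqVfRhLU

Answer: qjDjGNCnNhRdqVfRhLU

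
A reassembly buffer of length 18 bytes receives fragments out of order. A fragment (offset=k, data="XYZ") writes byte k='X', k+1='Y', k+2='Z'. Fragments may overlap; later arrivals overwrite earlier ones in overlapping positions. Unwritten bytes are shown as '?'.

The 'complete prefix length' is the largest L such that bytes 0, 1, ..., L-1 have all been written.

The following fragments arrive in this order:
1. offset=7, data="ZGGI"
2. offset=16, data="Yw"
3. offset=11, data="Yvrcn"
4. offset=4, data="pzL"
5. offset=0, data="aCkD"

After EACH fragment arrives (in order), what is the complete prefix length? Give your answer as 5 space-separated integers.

Answer: 0 0 0 0 18

Derivation:
Fragment 1: offset=7 data="ZGGI" -> buffer=???????ZGGI??????? -> prefix_len=0
Fragment 2: offset=16 data="Yw" -> buffer=???????ZGGI?????Yw -> prefix_len=0
Fragment 3: offset=11 data="Yvrcn" -> buffer=???????ZGGIYvrcnYw -> prefix_len=0
Fragment 4: offset=4 data="pzL" -> buffer=????pzLZGGIYvrcnYw -> prefix_len=0
Fragment 5: offset=0 data="aCkD" -> buffer=aCkDpzLZGGIYvrcnYw -> prefix_len=18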